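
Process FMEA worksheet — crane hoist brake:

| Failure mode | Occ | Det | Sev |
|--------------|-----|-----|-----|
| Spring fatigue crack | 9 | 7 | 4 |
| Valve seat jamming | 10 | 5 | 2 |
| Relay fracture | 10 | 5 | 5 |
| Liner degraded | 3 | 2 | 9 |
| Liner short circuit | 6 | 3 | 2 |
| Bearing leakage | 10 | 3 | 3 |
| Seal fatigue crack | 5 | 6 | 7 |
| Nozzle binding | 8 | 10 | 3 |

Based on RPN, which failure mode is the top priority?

Spring fatigue crack

RPN = Severity × Occurrence × Detection:
  Spring fatigue crack: 4 × 9 × 7 = 252
  Valve seat jamming: 2 × 10 × 5 = 100
  Relay fracture: 5 × 10 × 5 = 250
  Liner degraded: 9 × 3 × 2 = 54
  Liner short circuit: 2 × 6 × 3 = 36
  Bearing leakage: 3 × 10 × 3 = 90
  Seal fatigue crack: 7 × 5 × 6 = 210
  Nozzle binding: 3 × 8 × 10 = 240
Highest RPN is 252 → Spring fatigue crack.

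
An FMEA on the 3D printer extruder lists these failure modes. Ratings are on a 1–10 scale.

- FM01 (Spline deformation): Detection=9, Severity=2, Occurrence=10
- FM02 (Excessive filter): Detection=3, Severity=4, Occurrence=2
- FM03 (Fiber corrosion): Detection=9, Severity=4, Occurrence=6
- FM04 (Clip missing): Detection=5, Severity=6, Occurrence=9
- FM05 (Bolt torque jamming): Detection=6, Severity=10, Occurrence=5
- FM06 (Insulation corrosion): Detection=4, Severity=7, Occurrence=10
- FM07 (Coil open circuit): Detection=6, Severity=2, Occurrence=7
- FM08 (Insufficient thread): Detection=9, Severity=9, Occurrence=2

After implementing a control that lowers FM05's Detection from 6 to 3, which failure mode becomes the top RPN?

FM06

RPN = Severity × Occurrence × Detection:
  FM01: 2 × 10 × 9 = 180
  FM02: 4 × 2 × 3 = 24
  FM03: 4 × 6 × 9 = 216
  FM04: 6 × 9 × 5 = 270
  FM05: 10 × 5 × 6 = 300
  FM06: 7 × 10 × 4 = 280
  FM07: 2 × 7 × 6 = 84
  FM08: 9 × 2 × 9 = 162
After action: FM05 → 10 × 5 × 3 = 150.
Revised RPNs: FM06=280, FM04=270, FM03=216, FM01=180, FM08=162, FM05=150, FM07=84, FM02=24.
Highest is now FM06 (280).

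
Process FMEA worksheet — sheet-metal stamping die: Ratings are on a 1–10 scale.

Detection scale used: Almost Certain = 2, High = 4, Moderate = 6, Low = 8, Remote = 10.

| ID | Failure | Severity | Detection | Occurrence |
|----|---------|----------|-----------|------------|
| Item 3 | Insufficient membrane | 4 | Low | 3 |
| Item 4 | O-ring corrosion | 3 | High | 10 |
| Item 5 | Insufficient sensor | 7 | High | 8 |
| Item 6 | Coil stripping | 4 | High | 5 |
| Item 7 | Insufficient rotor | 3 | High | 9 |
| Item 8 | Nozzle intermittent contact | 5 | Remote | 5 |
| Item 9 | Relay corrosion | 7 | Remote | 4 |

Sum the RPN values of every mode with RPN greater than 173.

RPN = Severity × Occurrence × Detection:
  Item 3: 4 × 3 × 8 = 96
  Item 4: 3 × 10 × 4 = 120
  Item 5: 7 × 8 × 4 = 224
  Item 6: 4 × 5 × 4 = 80
  Item 7: 3 × 9 × 4 = 108
  Item 8: 5 × 5 × 10 = 250
  Item 9: 7 × 4 × 10 = 280
RPN > 173: Item 5 (224), Item 8 (250), Item 9 (280).
Sum: 224 + 250 + 280 = 754.

754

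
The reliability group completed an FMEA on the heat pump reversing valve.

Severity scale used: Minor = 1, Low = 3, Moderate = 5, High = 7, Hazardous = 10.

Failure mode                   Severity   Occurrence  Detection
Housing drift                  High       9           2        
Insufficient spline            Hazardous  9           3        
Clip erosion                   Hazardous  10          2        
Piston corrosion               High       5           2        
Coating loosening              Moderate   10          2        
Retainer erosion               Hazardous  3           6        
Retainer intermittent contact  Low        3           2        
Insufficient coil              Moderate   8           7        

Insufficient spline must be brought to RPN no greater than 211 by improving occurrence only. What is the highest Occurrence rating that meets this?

Insufficient spline: S=10, O=9, D=3 → current RPN = 270.
Fixed product = 30. Need 30 × O ≤ 211, so O ≤ 211/30 = 7.03.
Maximum integer Occurrence rating = 7 (gives RPN 210; O=8 would give 240 > 211).

7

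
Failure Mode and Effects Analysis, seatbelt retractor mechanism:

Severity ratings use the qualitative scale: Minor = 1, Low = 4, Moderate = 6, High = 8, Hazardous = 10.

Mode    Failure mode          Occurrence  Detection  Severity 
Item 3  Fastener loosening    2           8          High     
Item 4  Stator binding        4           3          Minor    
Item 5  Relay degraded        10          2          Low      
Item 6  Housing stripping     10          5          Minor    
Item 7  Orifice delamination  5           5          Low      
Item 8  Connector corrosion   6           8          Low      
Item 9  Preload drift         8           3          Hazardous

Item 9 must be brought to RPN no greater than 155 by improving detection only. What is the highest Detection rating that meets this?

1

Item 9: S=10, O=8, D=3 → current RPN = 240.
Fixed product = 80. Need 80 × D ≤ 155, so D ≤ 155/80 = 1.94.
Maximum integer Detection rating = 1 (gives RPN 80; D=2 would give 160 > 155).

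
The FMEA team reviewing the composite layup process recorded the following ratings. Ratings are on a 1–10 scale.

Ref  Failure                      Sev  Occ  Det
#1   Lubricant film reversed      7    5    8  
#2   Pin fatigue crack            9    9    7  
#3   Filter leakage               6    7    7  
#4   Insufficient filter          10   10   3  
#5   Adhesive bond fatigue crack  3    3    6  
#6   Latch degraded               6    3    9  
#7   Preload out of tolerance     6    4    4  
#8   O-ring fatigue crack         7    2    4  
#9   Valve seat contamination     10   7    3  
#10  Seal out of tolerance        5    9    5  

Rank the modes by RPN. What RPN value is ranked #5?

225

RPN = Severity × Occurrence × Detection:
  #1: 7 × 5 × 8 = 280
  #2: 9 × 9 × 7 = 567
  #3: 6 × 7 × 7 = 294
  #4: 10 × 10 × 3 = 300
  #5: 3 × 3 × 6 = 54
  #6: 6 × 3 × 9 = 162
  #7: 6 × 4 × 4 = 96
  #8: 7 × 2 × 4 = 56
  #9: 10 × 7 × 3 = 210
  #10: 5 × 9 × 5 = 225
Sorted descending: 567, 300, 294, 280, 225, 210, 162, 96, 56, 54.
The fifth-highest RPN is 225 (#10).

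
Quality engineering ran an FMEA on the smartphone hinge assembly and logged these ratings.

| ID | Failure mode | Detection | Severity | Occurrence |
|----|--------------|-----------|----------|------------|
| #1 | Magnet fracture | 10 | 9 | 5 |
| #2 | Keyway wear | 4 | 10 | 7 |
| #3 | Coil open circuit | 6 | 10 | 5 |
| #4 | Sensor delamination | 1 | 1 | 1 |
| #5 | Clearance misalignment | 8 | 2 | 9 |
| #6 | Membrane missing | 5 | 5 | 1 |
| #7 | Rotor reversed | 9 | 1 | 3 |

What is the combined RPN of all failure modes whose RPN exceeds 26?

RPN = Severity × Occurrence × Detection:
  #1: 9 × 5 × 10 = 450
  #2: 10 × 7 × 4 = 280
  #3: 10 × 5 × 6 = 300
  #4: 1 × 1 × 1 = 1
  #5: 2 × 9 × 8 = 144
  #6: 5 × 1 × 5 = 25
  #7: 1 × 3 × 9 = 27
RPN > 26: #1 (450), #2 (280), #3 (300), #5 (144), #7 (27).
Sum: 450 + 280 + 300 + 144 + 27 = 1201.

1201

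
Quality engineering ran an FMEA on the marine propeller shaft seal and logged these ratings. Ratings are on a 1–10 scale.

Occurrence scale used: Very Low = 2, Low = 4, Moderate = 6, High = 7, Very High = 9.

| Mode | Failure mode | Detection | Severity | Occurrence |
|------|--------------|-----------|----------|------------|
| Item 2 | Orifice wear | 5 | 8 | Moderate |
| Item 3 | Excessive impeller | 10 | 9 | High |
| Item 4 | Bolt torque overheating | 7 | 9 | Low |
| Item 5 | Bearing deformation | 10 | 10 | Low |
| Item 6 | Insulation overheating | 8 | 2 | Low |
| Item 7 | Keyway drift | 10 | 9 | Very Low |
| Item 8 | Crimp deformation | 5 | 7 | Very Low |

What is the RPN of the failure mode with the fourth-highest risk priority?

240

RPN = Severity × Occurrence × Detection:
  Item 2: 8 × 6 × 5 = 240
  Item 3: 9 × 7 × 10 = 630
  Item 4: 9 × 4 × 7 = 252
  Item 5: 10 × 4 × 10 = 400
  Item 6: 2 × 4 × 8 = 64
  Item 7: 9 × 2 × 10 = 180
  Item 8: 7 × 2 × 5 = 70
Sorted descending: 630, 400, 252, 240, 180, 70, 64.
The fourth-highest RPN is 240 (Item 2).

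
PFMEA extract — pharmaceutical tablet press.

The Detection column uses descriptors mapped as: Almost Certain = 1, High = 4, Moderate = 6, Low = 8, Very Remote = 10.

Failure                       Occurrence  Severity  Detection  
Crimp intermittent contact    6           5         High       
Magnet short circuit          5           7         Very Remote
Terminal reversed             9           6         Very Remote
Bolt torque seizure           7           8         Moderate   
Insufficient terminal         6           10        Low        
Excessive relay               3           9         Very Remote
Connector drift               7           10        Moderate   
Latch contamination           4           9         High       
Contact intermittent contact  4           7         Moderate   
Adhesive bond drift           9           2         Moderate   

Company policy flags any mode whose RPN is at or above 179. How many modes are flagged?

6

RPN = Severity × Occurrence × Detection:
  Crimp intermittent contact: 5 × 6 × 4 = 120
  Magnet short circuit: 7 × 5 × 10 = 350
  Terminal reversed: 6 × 9 × 10 = 540
  Bolt torque seizure: 8 × 7 × 6 = 336
  Insufficient terminal: 10 × 6 × 8 = 480
  Excessive relay: 9 × 3 × 10 = 270
  Connector drift: 10 × 7 × 6 = 420
  Latch contamination: 9 × 4 × 4 = 144
  Contact intermittent contact: 7 × 4 × 6 = 168
  Adhesive bond drift: 2 × 9 × 6 = 108
Modes with RPN ≥ 179: Magnet short circuit (350), Terminal reversed (540), Bolt torque seizure (336), Insufficient terminal (480), Excessive relay (270), Connector drift (420) → 6.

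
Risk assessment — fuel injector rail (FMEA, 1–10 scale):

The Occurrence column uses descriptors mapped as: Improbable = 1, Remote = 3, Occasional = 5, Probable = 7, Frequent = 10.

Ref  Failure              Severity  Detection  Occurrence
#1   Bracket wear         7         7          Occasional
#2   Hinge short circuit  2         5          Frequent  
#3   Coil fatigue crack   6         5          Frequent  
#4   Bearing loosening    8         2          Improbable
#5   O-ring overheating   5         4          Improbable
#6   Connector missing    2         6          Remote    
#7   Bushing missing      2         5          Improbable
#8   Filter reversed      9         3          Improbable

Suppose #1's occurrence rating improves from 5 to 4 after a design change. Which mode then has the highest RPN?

RPN = Severity × Occurrence × Detection:
  #1: 7 × 5 × 7 = 245
  #2: 2 × 10 × 5 = 100
  #3: 6 × 10 × 5 = 300
  #4: 8 × 1 × 2 = 16
  #5: 5 × 1 × 4 = 20
  #6: 2 × 3 × 6 = 36
  #7: 2 × 1 × 5 = 10
  #8: 9 × 1 × 3 = 27
After action: #1 → 7 × 4 × 7 = 196.
Revised RPNs: #3=300, #1=196, #2=100, #6=36, #8=27, #5=20, #4=16, #7=10.
Highest is now #3 (300).

#3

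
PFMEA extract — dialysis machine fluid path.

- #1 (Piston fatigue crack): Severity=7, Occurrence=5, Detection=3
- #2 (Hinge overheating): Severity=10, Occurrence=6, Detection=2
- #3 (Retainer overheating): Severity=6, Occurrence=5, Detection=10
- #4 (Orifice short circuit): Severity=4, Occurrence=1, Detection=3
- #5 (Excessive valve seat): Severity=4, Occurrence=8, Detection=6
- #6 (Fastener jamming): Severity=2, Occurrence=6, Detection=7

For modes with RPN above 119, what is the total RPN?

RPN = Severity × Occurrence × Detection:
  #1: 7 × 5 × 3 = 105
  #2: 10 × 6 × 2 = 120
  #3: 6 × 5 × 10 = 300
  #4: 4 × 1 × 3 = 12
  #5: 4 × 8 × 6 = 192
  #6: 2 × 6 × 7 = 84
RPN > 119: #2 (120), #3 (300), #5 (192).
Sum: 120 + 300 + 192 = 612.

612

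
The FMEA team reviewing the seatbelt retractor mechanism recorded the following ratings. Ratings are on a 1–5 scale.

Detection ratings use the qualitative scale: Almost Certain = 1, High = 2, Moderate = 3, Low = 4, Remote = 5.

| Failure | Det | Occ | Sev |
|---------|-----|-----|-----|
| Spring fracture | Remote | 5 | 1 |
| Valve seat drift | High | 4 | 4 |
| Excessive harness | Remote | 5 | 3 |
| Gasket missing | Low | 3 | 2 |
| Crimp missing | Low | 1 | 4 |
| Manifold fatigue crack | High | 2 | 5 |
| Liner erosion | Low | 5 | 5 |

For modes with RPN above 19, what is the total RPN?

RPN = Severity × Occurrence × Detection:
  Spring fracture: 1 × 5 × 5 = 25
  Valve seat drift: 4 × 4 × 2 = 32
  Excessive harness: 3 × 5 × 5 = 75
  Gasket missing: 2 × 3 × 4 = 24
  Crimp missing: 4 × 1 × 4 = 16
  Manifold fatigue crack: 5 × 2 × 2 = 20
  Liner erosion: 5 × 5 × 4 = 100
RPN > 19: Spring fracture (25), Valve seat drift (32), Excessive harness (75), Gasket missing (24), Manifold fatigue crack (20), Liner erosion (100).
Sum: 25 + 32 + 75 + 24 + 20 + 100 = 276.

276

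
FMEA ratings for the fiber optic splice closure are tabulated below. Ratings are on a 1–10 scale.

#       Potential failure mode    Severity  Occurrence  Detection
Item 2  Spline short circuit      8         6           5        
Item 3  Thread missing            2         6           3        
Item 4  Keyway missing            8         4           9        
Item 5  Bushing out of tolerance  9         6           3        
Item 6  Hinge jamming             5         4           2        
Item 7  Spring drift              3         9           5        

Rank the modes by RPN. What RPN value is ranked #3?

162

RPN = Severity × Occurrence × Detection:
  Item 2: 8 × 6 × 5 = 240
  Item 3: 2 × 6 × 3 = 36
  Item 4: 8 × 4 × 9 = 288
  Item 5: 9 × 6 × 3 = 162
  Item 6: 5 × 4 × 2 = 40
  Item 7: 3 × 9 × 5 = 135
Sorted descending: 288, 240, 162, 135, 40, 36.
The third-highest RPN is 162 (Item 5).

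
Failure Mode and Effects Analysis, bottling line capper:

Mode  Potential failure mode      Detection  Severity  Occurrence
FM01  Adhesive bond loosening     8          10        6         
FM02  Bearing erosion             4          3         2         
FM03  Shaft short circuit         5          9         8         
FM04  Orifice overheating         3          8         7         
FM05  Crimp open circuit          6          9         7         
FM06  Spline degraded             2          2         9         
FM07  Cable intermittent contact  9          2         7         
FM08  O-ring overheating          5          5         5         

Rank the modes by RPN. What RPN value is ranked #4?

168

RPN = Severity × Occurrence × Detection:
  FM01: 10 × 6 × 8 = 480
  FM02: 3 × 2 × 4 = 24
  FM03: 9 × 8 × 5 = 360
  FM04: 8 × 7 × 3 = 168
  FM05: 9 × 7 × 6 = 378
  FM06: 2 × 9 × 2 = 36
  FM07: 2 × 7 × 9 = 126
  FM08: 5 × 5 × 5 = 125
Sorted descending: 480, 378, 360, 168, 126, 125, 36, 24.
The fourth-highest RPN is 168 (FM04).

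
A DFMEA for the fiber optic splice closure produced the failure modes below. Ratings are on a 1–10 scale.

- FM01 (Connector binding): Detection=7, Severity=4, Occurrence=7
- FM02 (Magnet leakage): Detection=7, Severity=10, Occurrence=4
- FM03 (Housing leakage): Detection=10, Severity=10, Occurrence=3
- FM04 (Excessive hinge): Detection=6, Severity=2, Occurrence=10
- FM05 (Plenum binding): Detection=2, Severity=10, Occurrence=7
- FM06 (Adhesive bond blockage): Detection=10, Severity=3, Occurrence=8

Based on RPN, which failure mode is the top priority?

RPN = Severity × Occurrence × Detection:
  FM01: 4 × 7 × 7 = 196
  FM02: 10 × 4 × 7 = 280
  FM03: 10 × 3 × 10 = 300
  FM04: 2 × 10 × 6 = 120
  FM05: 10 × 7 × 2 = 140
  FM06: 3 × 8 × 10 = 240
Highest RPN is 300 → FM03.

FM03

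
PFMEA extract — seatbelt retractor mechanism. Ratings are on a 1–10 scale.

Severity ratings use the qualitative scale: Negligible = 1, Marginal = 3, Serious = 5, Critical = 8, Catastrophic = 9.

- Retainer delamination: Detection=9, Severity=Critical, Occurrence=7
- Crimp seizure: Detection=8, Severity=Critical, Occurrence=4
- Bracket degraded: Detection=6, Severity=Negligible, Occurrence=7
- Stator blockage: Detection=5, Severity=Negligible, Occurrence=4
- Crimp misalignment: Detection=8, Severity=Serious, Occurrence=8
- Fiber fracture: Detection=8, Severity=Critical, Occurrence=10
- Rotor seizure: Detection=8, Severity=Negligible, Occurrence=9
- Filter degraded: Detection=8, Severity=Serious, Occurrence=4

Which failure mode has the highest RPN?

Fiber fracture

RPN = Severity × Occurrence × Detection:
  Retainer delamination: 8 × 7 × 9 = 504
  Crimp seizure: 8 × 4 × 8 = 256
  Bracket degraded: 1 × 7 × 6 = 42
  Stator blockage: 1 × 4 × 5 = 20
  Crimp misalignment: 5 × 8 × 8 = 320
  Fiber fracture: 8 × 10 × 8 = 640
  Rotor seizure: 1 × 9 × 8 = 72
  Filter degraded: 5 × 4 × 8 = 160
Highest RPN is 640 → Fiber fracture.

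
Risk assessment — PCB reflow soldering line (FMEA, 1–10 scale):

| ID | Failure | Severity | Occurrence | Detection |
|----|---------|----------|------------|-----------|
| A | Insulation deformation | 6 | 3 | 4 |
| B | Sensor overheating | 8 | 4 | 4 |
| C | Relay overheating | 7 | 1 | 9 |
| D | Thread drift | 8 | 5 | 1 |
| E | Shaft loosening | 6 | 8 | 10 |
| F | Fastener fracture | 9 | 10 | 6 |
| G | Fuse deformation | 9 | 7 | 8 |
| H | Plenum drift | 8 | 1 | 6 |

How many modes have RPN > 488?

RPN = Severity × Occurrence × Detection:
  A: 6 × 3 × 4 = 72
  B: 8 × 4 × 4 = 128
  C: 7 × 1 × 9 = 63
  D: 8 × 5 × 1 = 40
  E: 6 × 8 × 10 = 480
  F: 9 × 10 × 6 = 540
  G: 9 × 7 × 8 = 504
  H: 8 × 1 × 6 = 48
Modes with RPN > 488: F (540), G (504) → 2.

2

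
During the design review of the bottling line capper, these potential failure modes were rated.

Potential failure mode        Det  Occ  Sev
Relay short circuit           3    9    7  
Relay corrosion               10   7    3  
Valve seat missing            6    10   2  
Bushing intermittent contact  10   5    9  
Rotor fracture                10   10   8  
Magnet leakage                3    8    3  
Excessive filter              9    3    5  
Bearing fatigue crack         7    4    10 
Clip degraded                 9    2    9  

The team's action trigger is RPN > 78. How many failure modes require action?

8

RPN = Severity × Occurrence × Detection:
  Relay short circuit: 7 × 9 × 3 = 189
  Relay corrosion: 3 × 7 × 10 = 210
  Valve seat missing: 2 × 10 × 6 = 120
  Bushing intermittent contact: 9 × 5 × 10 = 450
  Rotor fracture: 8 × 10 × 10 = 800
  Magnet leakage: 3 × 8 × 3 = 72
  Excessive filter: 5 × 3 × 9 = 135
  Bearing fatigue crack: 10 × 4 × 7 = 280
  Clip degraded: 9 × 2 × 9 = 162
Modes with RPN > 78: Relay short circuit (189), Relay corrosion (210), Valve seat missing (120), Bushing intermittent contact (450), Rotor fracture (800), Excessive filter (135), Bearing fatigue crack (280), Clip degraded (162) → 8.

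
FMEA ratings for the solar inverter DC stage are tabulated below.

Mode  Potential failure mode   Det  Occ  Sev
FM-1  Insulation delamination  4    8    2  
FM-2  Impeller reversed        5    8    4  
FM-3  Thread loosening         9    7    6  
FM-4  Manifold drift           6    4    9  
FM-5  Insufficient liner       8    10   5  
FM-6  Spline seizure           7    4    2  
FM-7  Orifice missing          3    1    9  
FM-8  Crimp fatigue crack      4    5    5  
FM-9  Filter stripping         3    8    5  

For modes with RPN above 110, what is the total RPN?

RPN = Severity × Occurrence × Detection:
  FM-1: 2 × 8 × 4 = 64
  FM-2: 4 × 8 × 5 = 160
  FM-3: 6 × 7 × 9 = 378
  FM-4: 9 × 4 × 6 = 216
  FM-5: 5 × 10 × 8 = 400
  FM-6: 2 × 4 × 7 = 56
  FM-7: 9 × 1 × 3 = 27
  FM-8: 5 × 5 × 4 = 100
  FM-9: 5 × 8 × 3 = 120
RPN > 110: FM-2 (160), FM-3 (378), FM-4 (216), FM-5 (400), FM-9 (120).
Sum: 160 + 378 + 216 + 400 + 120 = 1274.

1274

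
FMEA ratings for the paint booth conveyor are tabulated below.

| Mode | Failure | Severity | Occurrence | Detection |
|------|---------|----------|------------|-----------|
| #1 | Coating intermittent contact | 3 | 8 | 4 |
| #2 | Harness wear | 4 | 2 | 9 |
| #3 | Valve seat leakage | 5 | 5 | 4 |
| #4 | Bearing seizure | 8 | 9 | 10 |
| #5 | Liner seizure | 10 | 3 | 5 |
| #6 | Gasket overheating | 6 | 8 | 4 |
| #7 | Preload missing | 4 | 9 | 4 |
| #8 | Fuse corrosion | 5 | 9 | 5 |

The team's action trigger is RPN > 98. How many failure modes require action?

6

RPN = Severity × Occurrence × Detection:
  #1: 3 × 8 × 4 = 96
  #2: 4 × 2 × 9 = 72
  #3: 5 × 5 × 4 = 100
  #4: 8 × 9 × 10 = 720
  #5: 10 × 3 × 5 = 150
  #6: 6 × 8 × 4 = 192
  #7: 4 × 9 × 4 = 144
  #8: 5 × 9 × 5 = 225
Modes with RPN > 98: #3 (100), #4 (720), #5 (150), #6 (192), #7 (144), #8 (225) → 6.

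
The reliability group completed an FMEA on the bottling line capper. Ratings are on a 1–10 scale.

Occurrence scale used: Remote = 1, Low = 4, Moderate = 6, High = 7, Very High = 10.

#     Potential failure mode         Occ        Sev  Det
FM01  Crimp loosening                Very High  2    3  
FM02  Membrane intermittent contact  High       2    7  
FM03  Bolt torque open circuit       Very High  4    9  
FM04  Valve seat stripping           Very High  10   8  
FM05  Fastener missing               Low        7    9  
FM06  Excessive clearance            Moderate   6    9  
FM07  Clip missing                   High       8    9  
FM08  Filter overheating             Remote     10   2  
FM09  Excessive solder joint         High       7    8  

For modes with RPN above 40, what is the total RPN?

2790

RPN = Severity × Occurrence × Detection:
  FM01: 2 × 10 × 3 = 60
  FM02: 2 × 7 × 7 = 98
  FM03: 4 × 10 × 9 = 360
  FM04: 10 × 10 × 8 = 800
  FM05: 7 × 4 × 9 = 252
  FM06: 6 × 6 × 9 = 324
  FM07: 8 × 7 × 9 = 504
  FM08: 10 × 1 × 2 = 20
  FM09: 7 × 7 × 8 = 392
RPN > 40: FM01 (60), FM02 (98), FM03 (360), FM04 (800), FM05 (252), FM06 (324), FM07 (504), FM09 (392).
Sum: 60 + 98 + 360 + 800 + 252 + 324 + 504 + 392 = 2790.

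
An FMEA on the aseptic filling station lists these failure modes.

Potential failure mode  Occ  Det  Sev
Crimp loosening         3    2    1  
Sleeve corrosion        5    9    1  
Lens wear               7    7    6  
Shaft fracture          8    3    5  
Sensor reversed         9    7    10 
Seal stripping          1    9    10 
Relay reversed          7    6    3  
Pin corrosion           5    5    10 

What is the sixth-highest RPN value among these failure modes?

90

RPN = Severity × Occurrence × Detection:
  Crimp loosening: 1 × 3 × 2 = 6
  Sleeve corrosion: 1 × 5 × 9 = 45
  Lens wear: 6 × 7 × 7 = 294
  Shaft fracture: 5 × 8 × 3 = 120
  Sensor reversed: 10 × 9 × 7 = 630
  Seal stripping: 10 × 1 × 9 = 90
  Relay reversed: 3 × 7 × 6 = 126
  Pin corrosion: 10 × 5 × 5 = 250
Sorted descending: 630, 294, 250, 126, 120, 90, 45, 6.
The sixth-highest RPN is 90 (Seal stripping).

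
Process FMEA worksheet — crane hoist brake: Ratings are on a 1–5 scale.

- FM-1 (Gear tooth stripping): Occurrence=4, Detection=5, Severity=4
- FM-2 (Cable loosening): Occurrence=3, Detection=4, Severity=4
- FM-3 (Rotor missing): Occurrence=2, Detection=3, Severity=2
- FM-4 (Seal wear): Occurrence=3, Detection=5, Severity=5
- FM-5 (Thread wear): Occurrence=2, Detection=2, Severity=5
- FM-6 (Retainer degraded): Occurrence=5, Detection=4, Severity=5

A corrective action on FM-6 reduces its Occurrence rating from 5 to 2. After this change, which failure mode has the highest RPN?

FM-1

RPN = Severity × Occurrence × Detection:
  FM-1: 4 × 4 × 5 = 80
  FM-2: 4 × 3 × 4 = 48
  FM-3: 2 × 2 × 3 = 12
  FM-4: 5 × 3 × 5 = 75
  FM-5: 5 × 2 × 2 = 20
  FM-6: 5 × 5 × 4 = 100
After action: FM-6 → 5 × 2 × 4 = 40.
Revised RPNs: FM-1=80, FM-4=75, FM-2=48, FM-6=40, FM-5=20, FM-3=12.
Highest is now FM-1 (80).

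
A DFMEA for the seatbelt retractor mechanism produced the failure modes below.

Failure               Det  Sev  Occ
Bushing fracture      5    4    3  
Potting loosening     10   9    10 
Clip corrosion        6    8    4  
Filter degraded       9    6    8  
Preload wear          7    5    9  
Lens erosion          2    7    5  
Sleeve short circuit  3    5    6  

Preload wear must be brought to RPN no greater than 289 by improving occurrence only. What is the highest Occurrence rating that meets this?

Preload wear: S=5, O=9, D=7 → current RPN = 315.
Fixed product = 35. Need 35 × O ≤ 289, so O ≤ 289/35 = 8.26.
Maximum integer Occurrence rating = 8 (gives RPN 280; O=9 would give 315 > 289).

8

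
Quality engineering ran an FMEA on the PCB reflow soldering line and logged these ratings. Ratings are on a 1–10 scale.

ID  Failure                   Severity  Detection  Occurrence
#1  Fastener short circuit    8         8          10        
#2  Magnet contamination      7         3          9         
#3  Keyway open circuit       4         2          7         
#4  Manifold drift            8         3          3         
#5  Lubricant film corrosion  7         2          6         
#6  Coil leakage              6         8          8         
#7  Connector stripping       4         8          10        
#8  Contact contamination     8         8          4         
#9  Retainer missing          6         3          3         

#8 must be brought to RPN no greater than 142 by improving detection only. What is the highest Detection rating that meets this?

#8: S=8, O=4, D=8 → current RPN = 256.
Fixed product = 32. Need 32 × D ≤ 142, so D ≤ 142/32 = 4.44.
Maximum integer Detection rating = 4 (gives RPN 128; D=5 would give 160 > 142).

4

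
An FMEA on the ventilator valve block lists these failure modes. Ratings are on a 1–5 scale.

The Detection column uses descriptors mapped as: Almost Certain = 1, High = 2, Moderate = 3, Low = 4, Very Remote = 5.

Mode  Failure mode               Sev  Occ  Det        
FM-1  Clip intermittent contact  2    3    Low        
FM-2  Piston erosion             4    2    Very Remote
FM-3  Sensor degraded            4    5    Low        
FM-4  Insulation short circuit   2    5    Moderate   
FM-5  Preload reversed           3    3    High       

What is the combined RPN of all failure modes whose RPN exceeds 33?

RPN = Severity × Occurrence × Detection:
  FM-1: 2 × 3 × 4 = 24
  FM-2: 4 × 2 × 5 = 40
  FM-3: 4 × 5 × 4 = 80
  FM-4: 2 × 5 × 3 = 30
  FM-5: 3 × 3 × 2 = 18
RPN > 33: FM-2 (40), FM-3 (80).
Sum: 40 + 80 = 120.

120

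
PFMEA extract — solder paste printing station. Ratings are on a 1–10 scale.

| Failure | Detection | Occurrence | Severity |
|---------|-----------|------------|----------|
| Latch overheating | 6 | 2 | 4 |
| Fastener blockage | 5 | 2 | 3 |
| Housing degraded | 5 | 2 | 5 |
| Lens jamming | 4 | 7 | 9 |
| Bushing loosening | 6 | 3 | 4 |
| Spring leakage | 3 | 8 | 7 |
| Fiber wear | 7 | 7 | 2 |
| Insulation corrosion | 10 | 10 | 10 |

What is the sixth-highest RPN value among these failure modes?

RPN = Severity × Occurrence × Detection:
  Latch overheating: 4 × 2 × 6 = 48
  Fastener blockage: 3 × 2 × 5 = 30
  Housing degraded: 5 × 2 × 5 = 50
  Lens jamming: 9 × 7 × 4 = 252
  Bushing loosening: 4 × 3 × 6 = 72
  Spring leakage: 7 × 8 × 3 = 168
  Fiber wear: 2 × 7 × 7 = 98
  Insulation corrosion: 10 × 10 × 10 = 1000
Sorted descending: 1000, 252, 168, 98, 72, 50, 48, 30.
The sixth-highest RPN is 50 (Housing degraded).

50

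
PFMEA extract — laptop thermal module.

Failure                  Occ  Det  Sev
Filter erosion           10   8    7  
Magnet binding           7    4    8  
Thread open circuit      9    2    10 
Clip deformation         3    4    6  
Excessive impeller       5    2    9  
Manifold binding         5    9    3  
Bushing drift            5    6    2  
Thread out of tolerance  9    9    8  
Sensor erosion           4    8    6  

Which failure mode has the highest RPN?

Thread out of tolerance

RPN = Severity × Occurrence × Detection:
  Filter erosion: 7 × 10 × 8 = 560
  Magnet binding: 8 × 7 × 4 = 224
  Thread open circuit: 10 × 9 × 2 = 180
  Clip deformation: 6 × 3 × 4 = 72
  Excessive impeller: 9 × 5 × 2 = 90
  Manifold binding: 3 × 5 × 9 = 135
  Bushing drift: 2 × 5 × 6 = 60
  Thread out of tolerance: 8 × 9 × 9 = 648
  Sensor erosion: 6 × 4 × 8 = 192
Highest RPN is 648 → Thread out of tolerance.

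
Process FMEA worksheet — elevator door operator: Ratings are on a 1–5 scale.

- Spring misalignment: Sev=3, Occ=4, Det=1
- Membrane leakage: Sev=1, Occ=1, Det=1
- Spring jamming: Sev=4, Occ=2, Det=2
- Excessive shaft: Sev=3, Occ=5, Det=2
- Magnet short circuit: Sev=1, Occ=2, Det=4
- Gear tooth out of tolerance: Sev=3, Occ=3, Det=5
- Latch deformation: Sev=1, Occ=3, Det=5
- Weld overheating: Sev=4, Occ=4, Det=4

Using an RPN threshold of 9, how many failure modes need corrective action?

6

RPN = Severity × Occurrence × Detection:
  Spring misalignment: 3 × 4 × 1 = 12
  Membrane leakage: 1 × 1 × 1 = 1
  Spring jamming: 4 × 2 × 2 = 16
  Excessive shaft: 3 × 5 × 2 = 30
  Magnet short circuit: 1 × 2 × 4 = 8
  Gear tooth out of tolerance: 3 × 3 × 5 = 45
  Latch deformation: 1 × 3 × 5 = 15
  Weld overheating: 4 × 4 × 4 = 64
Modes with RPN ≥ 9: Spring misalignment (12), Spring jamming (16), Excessive shaft (30), Gear tooth out of tolerance (45), Latch deformation (15), Weld overheating (64) → 6.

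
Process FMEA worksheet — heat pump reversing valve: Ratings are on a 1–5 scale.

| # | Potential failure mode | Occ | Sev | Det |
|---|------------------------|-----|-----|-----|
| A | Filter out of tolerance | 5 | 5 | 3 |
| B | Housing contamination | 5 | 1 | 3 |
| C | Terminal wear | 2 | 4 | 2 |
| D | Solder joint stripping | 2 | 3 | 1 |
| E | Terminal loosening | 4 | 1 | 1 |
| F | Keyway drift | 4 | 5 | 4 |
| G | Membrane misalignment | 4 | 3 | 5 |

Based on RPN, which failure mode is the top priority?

RPN = Severity × Occurrence × Detection:
  A: 5 × 5 × 3 = 75
  B: 1 × 5 × 3 = 15
  C: 4 × 2 × 2 = 16
  D: 3 × 2 × 1 = 6
  E: 1 × 4 × 1 = 4
  F: 5 × 4 × 4 = 80
  G: 3 × 4 × 5 = 60
Highest RPN is 80 → F.

F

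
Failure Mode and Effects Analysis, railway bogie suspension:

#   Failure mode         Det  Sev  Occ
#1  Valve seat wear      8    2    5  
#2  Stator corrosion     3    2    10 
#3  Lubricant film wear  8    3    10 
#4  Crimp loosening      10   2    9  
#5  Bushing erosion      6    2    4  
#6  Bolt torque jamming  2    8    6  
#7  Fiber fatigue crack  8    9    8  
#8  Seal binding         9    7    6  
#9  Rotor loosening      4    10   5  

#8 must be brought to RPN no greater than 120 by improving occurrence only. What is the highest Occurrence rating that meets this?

#8: S=7, O=6, D=9 → current RPN = 378.
Fixed product = 63. Need 63 × O ≤ 120, so O ≤ 120/63 = 1.90.
Maximum integer Occurrence rating = 1 (gives RPN 63; O=2 would give 126 > 120).

1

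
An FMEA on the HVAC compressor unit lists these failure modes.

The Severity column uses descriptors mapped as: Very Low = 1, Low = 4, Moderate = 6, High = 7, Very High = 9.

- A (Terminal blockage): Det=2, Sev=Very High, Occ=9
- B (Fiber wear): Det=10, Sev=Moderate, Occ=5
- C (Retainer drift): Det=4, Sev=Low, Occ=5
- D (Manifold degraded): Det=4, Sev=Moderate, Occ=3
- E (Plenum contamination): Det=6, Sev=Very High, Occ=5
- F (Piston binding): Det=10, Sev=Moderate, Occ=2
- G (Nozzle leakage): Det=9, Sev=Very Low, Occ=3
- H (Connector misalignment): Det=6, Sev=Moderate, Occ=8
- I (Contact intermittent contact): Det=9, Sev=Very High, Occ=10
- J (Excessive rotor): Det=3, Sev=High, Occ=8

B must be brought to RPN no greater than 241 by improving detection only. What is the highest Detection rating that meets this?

B: S=6, O=5, D=10 → current RPN = 300.
Fixed product = 30. Need 30 × D ≤ 241, so D ≤ 241/30 = 8.03.
Maximum integer Detection rating = 8 (gives RPN 240; D=9 would give 270 > 241).

8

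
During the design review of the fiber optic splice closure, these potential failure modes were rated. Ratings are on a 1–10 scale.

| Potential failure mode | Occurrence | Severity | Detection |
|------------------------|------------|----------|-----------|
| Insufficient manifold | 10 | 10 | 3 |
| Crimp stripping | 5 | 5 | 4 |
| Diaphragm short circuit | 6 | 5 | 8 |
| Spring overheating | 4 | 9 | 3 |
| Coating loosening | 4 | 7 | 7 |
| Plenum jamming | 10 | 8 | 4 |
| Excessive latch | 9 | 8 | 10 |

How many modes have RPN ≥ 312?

RPN = Severity × Occurrence × Detection:
  Insufficient manifold: 10 × 10 × 3 = 300
  Crimp stripping: 5 × 5 × 4 = 100
  Diaphragm short circuit: 5 × 6 × 8 = 240
  Spring overheating: 9 × 4 × 3 = 108
  Coating loosening: 7 × 4 × 7 = 196
  Plenum jamming: 8 × 10 × 4 = 320
  Excessive latch: 8 × 9 × 10 = 720
Modes with RPN ≥ 312: Plenum jamming (320), Excessive latch (720) → 2.

2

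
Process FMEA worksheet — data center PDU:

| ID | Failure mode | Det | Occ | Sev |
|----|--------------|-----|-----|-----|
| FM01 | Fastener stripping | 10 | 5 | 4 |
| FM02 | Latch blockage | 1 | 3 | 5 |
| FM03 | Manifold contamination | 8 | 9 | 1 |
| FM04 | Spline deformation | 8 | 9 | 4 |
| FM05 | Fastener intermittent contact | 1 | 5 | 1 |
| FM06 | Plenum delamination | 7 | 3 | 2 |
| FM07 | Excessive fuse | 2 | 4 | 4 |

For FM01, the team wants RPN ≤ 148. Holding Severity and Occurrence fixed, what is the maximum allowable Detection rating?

7

FM01: S=4, O=5, D=10 → current RPN = 200.
Fixed product = 20. Need 20 × D ≤ 148, so D ≤ 148/20 = 7.40.
Maximum integer Detection rating = 7 (gives RPN 140; D=8 would give 160 > 148).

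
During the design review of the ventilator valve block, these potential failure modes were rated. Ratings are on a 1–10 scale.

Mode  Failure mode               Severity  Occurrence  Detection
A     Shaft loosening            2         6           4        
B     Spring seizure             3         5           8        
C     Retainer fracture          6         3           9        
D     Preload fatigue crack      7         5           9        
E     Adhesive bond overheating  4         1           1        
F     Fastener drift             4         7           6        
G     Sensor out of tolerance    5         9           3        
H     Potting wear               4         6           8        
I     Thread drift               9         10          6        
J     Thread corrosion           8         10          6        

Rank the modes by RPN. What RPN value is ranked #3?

315

RPN = Severity × Occurrence × Detection:
  A: 2 × 6 × 4 = 48
  B: 3 × 5 × 8 = 120
  C: 6 × 3 × 9 = 162
  D: 7 × 5 × 9 = 315
  E: 4 × 1 × 1 = 4
  F: 4 × 7 × 6 = 168
  G: 5 × 9 × 3 = 135
  H: 4 × 6 × 8 = 192
  I: 9 × 10 × 6 = 540
  J: 8 × 10 × 6 = 480
Sorted descending: 540, 480, 315, 192, 168, 162, 135, 120, 48, 4.
The third-highest RPN is 315 (D).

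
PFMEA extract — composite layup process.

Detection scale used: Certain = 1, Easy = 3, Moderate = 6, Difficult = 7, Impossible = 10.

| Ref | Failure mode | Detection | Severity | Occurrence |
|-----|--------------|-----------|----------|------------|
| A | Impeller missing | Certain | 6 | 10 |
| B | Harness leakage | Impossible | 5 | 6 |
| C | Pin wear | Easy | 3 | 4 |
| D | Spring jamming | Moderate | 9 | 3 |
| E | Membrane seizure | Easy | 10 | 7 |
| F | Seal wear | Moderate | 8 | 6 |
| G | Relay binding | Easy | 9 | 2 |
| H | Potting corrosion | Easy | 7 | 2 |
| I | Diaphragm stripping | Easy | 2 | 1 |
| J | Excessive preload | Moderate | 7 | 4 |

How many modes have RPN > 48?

7

RPN = Severity × Occurrence × Detection:
  A: 6 × 10 × 1 = 60
  B: 5 × 6 × 10 = 300
  C: 3 × 4 × 3 = 36
  D: 9 × 3 × 6 = 162
  E: 10 × 7 × 3 = 210
  F: 8 × 6 × 6 = 288
  G: 9 × 2 × 3 = 54
  H: 7 × 2 × 3 = 42
  I: 2 × 1 × 3 = 6
  J: 7 × 4 × 6 = 168
Modes with RPN > 48: A (60), B (300), D (162), E (210), F (288), G (54), J (168) → 7.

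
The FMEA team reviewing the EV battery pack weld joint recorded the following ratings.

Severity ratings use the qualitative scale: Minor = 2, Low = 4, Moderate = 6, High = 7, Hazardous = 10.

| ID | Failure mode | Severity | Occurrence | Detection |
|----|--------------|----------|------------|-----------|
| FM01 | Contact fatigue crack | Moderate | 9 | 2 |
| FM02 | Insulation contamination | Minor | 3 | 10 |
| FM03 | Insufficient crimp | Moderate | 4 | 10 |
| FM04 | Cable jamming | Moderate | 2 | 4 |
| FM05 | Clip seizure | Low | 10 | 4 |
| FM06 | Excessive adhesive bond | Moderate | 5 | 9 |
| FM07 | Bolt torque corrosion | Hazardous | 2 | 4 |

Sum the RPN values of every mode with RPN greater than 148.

RPN = Severity × Occurrence × Detection:
  FM01: 6 × 9 × 2 = 108
  FM02: 2 × 3 × 10 = 60
  FM03: 6 × 4 × 10 = 240
  FM04: 6 × 2 × 4 = 48
  FM05: 4 × 10 × 4 = 160
  FM06: 6 × 5 × 9 = 270
  FM07: 10 × 2 × 4 = 80
RPN > 148: FM03 (240), FM05 (160), FM06 (270).
Sum: 240 + 160 + 270 = 670.

670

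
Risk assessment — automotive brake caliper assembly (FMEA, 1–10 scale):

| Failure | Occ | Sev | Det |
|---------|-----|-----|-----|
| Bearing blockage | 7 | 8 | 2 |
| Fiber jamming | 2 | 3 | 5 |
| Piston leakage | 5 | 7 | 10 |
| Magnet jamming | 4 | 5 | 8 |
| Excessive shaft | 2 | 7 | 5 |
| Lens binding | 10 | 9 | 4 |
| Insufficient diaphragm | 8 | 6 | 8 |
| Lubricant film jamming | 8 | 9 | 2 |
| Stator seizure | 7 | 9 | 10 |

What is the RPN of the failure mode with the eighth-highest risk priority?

RPN = Severity × Occurrence × Detection:
  Bearing blockage: 8 × 7 × 2 = 112
  Fiber jamming: 3 × 2 × 5 = 30
  Piston leakage: 7 × 5 × 10 = 350
  Magnet jamming: 5 × 4 × 8 = 160
  Excessive shaft: 7 × 2 × 5 = 70
  Lens binding: 9 × 10 × 4 = 360
  Insufficient diaphragm: 6 × 8 × 8 = 384
  Lubricant film jamming: 9 × 8 × 2 = 144
  Stator seizure: 9 × 7 × 10 = 630
Sorted descending: 630, 384, 360, 350, 160, 144, 112, 70, 30.
The eighth-highest RPN is 70 (Excessive shaft).

70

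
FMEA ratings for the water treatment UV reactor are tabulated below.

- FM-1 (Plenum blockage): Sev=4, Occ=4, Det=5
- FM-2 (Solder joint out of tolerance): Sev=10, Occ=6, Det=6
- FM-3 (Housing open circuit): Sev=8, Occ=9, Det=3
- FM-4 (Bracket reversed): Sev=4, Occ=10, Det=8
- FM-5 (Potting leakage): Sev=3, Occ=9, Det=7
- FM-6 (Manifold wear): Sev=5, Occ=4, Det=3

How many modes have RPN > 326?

RPN = Severity × Occurrence × Detection:
  FM-1: 4 × 4 × 5 = 80
  FM-2: 10 × 6 × 6 = 360
  FM-3: 8 × 9 × 3 = 216
  FM-4: 4 × 10 × 8 = 320
  FM-5: 3 × 9 × 7 = 189
  FM-6: 5 × 4 × 3 = 60
Modes with RPN > 326: FM-2 (360) → 1.

1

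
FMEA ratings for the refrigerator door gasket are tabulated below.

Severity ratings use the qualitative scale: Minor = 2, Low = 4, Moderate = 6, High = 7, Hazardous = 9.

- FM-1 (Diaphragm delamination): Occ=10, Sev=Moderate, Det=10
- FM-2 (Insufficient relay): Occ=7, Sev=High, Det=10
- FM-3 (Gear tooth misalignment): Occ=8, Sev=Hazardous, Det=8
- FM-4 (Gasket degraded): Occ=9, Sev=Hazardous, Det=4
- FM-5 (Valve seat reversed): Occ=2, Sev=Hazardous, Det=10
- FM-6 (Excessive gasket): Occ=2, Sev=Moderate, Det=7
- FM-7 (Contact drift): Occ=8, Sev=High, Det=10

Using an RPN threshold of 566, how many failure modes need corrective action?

RPN = Severity × Occurrence × Detection:
  FM-1: 6 × 10 × 10 = 600
  FM-2: 7 × 7 × 10 = 490
  FM-3: 9 × 8 × 8 = 576
  FM-4: 9 × 9 × 4 = 324
  FM-5: 9 × 2 × 10 = 180
  FM-6: 6 × 2 × 7 = 84
  FM-7: 7 × 8 × 10 = 560
Modes with RPN ≥ 566: FM-1 (600), FM-3 (576) → 2.

2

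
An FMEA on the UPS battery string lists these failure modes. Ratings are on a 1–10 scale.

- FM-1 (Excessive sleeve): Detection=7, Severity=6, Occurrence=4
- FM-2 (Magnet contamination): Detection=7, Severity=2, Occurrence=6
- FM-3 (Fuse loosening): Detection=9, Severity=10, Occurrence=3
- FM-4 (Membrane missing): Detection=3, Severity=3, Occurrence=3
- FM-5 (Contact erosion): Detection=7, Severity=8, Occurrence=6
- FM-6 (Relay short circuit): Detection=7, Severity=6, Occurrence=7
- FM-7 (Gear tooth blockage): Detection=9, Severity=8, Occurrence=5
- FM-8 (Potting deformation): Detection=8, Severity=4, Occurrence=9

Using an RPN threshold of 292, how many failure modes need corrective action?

3

RPN = Severity × Occurrence × Detection:
  FM-1: 6 × 4 × 7 = 168
  FM-2: 2 × 6 × 7 = 84
  FM-3: 10 × 3 × 9 = 270
  FM-4: 3 × 3 × 3 = 27
  FM-5: 8 × 6 × 7 = 336
  FM-6: 6 × 7 × 7 = 294
  FM-7: 8 × 5 × 9 = 360
  FM-8: 4 × 9 × 8 = 288
Modes with RPN ≥ 292: FM-5 (336), FM-6 (294), FM-7 (360) → 3.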